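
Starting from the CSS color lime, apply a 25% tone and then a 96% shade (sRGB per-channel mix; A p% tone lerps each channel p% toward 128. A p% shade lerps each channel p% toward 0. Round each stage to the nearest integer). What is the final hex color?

CSS lime is rgb(0, 255, 0).
A 25% tone moves each channel 25% toward 128:
  R: 0 + 0.25×(128−0) = 0 + 32 = 32 → 32
  G: 255 + 0.25×(128−255) = 255 − 31.75 = 223.25 → 223
  B: 0 + 32 = 32 → 32
After the tone: rgb(32, 223, 32) = #20DF20.
A 96% shade moves each channel 96% toward 0:
  R: 32 − 30.72 = 1.28 → 1
  G: 223 + 0.96×(0−223) = 223 − 214.08 = 8.92 → 9
  B: 32 + 0.96×(0−32) = 32 − 30.72 = 1.28 → 1
rgb(1, 9, 1) = #010901.

#010901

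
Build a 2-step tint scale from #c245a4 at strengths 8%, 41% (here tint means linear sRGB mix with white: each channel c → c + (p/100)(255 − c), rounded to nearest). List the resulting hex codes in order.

#c245a4 is rgb(194, 69, 164).
8%: (194 + 4.88 = 198.88→199, 69 + 14.88 = 83.88→84, 164 + 7.28 = 171.28→171) → #c754ab
41%: (194 + 25.01 = 219.01→219, 69 + 76.26 = 145.26→145, 164 + 37.31 = 201.31→201) → #db91c9

#c754ab, #db91c9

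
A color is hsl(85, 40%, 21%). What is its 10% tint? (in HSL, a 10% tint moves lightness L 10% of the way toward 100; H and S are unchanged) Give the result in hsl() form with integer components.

L moves 10% from 21 toward 100: 21 + 7.9 = 28.9 → 29.
H and S are unchanged.

hsl(85, 40%, 29%)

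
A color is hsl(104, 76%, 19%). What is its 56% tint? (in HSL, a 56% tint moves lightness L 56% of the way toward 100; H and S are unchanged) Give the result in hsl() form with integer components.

L moves 56% from 19 toward 100: 19 + 45.36 = 64.36 → 64.
H and S are unchanged.

hsl(104, 76%, 64%)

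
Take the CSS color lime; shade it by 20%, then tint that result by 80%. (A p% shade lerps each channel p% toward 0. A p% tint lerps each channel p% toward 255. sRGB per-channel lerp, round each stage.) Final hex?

CSS lime is rgb(0, 255, 0).
Per channel, c → c + 0.2(0 − c):
  R: 0 + 0.2×(0−0) = 0 + 0 = 0 → 0
  G: 255 − 51 = 204 → 204
  B: 0 + 0 = 0 → 0
After the shade: rgb(0, 204, 0) = #00CC00.
An 80% tint moves each channel 80% toward 255:
  R: 0 + 204 = 204 → 204
  G: 204 + 40.8 = 244.8 → 245
  B: 0 + 0.8×(255−0) = 0 + 204 = 204 → 204
rgb(204, 245, 204) = #CCF5CC.

#CCF5CC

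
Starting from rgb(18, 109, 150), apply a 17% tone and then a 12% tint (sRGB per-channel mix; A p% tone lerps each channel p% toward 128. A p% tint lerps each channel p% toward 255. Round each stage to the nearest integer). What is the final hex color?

#3F819F

Lerp each channel 17% toward 128:
  R: 18 + 18.7 = 36.7 → 37
  G: 109 + 3.23 = 112.23 → 112
  B: 150 − 3.74 = 146.26 → 146
After the tone: rgb(37, 112, 146) = #257092.
A 12% tint moves each channel 12% toward 255:
  R: 37 + 26.16 = 63.16 → 63
  G: 112 + 17.16 = 129.16 → 129
  B: 146 + 0.12×(255−146) = 146 + 13.08 = 159.08 → 159
rgb(63, 129, 159) = #3F819F.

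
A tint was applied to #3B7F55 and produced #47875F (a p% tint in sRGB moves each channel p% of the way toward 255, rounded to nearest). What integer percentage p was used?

#3B7F55 is rgb(59, 127, 85); #47875F is rgb(71, 135, 95).
On the R channel (widest range): 71 ≈ 59 + (p/100)(255 − 59), so p ≈ 100×(71 − 59)/(255 − 59) = 1200/196 = 6.12.
p = 6 reproduces all three channels after rounding.

6%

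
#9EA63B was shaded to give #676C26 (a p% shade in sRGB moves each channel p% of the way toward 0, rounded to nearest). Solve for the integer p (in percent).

#9EA63B is rgb(158, 166, 59); #676C26 is rgb(103, 108, 38).
On the G channel (widest range): 108 ≈ 166 + (p/100)(0 − 166), so p ≈ 100×(108 − 166)/(0 − 166) = -5800/-166 = 34.94.
p = 35 reproduces all three channels after rounding.

35%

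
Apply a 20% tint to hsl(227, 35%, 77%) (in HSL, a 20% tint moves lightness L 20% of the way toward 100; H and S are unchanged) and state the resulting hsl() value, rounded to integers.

L moves 20% from 77 toward 100: 77 + 4.6 = 81.6 → 82.
H and S are unchanged.

hsl(227, 35%, 82%)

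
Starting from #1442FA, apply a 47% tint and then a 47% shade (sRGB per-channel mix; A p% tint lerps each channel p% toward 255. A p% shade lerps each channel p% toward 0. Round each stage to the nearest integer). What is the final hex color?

#455286

#1442FA is rgb(20, 66, 250).
A 47% tint moves each channel 47% toward 255:
  R: 20 + 0.47×(255−20) = 20 + 110.45 = 130.45 → 130
  G: 66 + 88.83 = 154.83 → 155
  B: 250 + 2.35 = 252.35 → 252
After the tint: rgb(130, 155, 252) = #829BFC.
Per channel, c → c + 0.47(0 − c):
  R: 130 + 0.47×(0−130) = 130 − 61.1 = 68.9 → 69
  G: 155 − 72.85 = 82.15 → 82
  B: 252 + 0.47×(0−252) = 252 − 118.44 = 133.56 → 134
rgb(69, 82, 134) = #455286.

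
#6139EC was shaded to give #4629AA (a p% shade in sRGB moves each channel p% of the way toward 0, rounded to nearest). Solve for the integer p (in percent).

#6139EC is rgb(97, 57, 236); #4629AA is rgb(70, 41, 170).
On the B channel (widest range): 170 ≈ 236 + (p/100)(0 − 236), so p ≈ 100×(170 − 236)/(0 − 236) = -6600/-236 = 27.97.
p = 28 reproduces all three channels after rounding.

28%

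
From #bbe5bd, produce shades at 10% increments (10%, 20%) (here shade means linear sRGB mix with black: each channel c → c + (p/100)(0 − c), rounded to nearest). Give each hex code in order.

#a8ceaa, #96b797

#bbe5bd is rgb(187, 229, 189).
10%: (187 − 18.7 = 168.3→168, 229 − 22.9 = 206.1→206, 189 − 18.9 = 170.1→170) → #a8ceaa
20%: (187 − 37.4 = 149.6→150, 229 − 45.8 = 183.2→183, 189 − 37.8 = 151.2→151) → #96b797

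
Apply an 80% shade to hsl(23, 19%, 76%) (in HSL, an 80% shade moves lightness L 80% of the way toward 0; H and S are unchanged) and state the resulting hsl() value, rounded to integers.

hsl(23, 19%, 15%)

L moves 80% from 76 toward 0: 76 − 60.8 = 15.2 → 15.
H and S are unchanged.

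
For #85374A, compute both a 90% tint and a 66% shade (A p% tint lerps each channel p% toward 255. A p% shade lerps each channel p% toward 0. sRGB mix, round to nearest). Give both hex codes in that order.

#F3EBED, #2D1319

#85374A is rgb(133, 55, 74).
90% tint:
  R: 133 + 0.9×(255−133) = 133 + 109.8 = 242.8 → 243
  G: 55 + 180 = 235 → 235
  B: 74 + 0.9×(255−74) = 74 + 162.9 = 236.9 → 237
  → #F3EBED
66% shade:
  R: 133 + 0.66×(0−133) = 133 − 87.78 = 45.22 → 45
  G: 55 + 0.66×(0−55) = 55 − 36.3 = 18.7 → 19
  B: 74 − 48.84 = 25.16 → 25
  → #2D1319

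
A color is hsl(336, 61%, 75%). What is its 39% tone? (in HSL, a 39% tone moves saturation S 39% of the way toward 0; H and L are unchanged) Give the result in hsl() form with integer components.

hsl(336, 37%, 75%)

S moves 39% from 61 toward 0: 61 − 23.79 = 37.21 → 37.
H and L are unchanged.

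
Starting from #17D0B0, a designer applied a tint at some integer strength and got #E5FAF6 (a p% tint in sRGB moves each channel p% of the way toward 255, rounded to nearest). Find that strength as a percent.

#17D0B0 is rgb(23, 208, 176); #E5FAF6 is rgb(229, 250, 246).
On the R channel (widest range): 229 ≈ 23 + (p/100)(255 − 23), so p ≈ 100×(229 − 23)/(255 − 23) = 20600/232 = 88.79.
p = 89 reproduces all three channels after rounding.

89%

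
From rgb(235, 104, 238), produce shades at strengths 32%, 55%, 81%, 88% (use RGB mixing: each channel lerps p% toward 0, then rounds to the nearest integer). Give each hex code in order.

32%: (235 − 75.2 = 159.8→160, 104 − 33.28 = 70.72→71, 238 − 76.16 = 161.84→162) → #a047a2
55%: (235 − 129.25 = 105.75→106, 104 − 57.2 = 46.8→47, 238 − 130.9 = 107.1→107) → #6a2f6b
81%: (235 − 190.35 = 44.65→45, 104 − 84.24 = 19.76→20, 238 − 192.78 = 45.22→45) → #2d142d
88%: (235 − 206.8 = 28.2→28, 104 − 91.52 = 12.48→12, 238 − 209.44 = 28.56→29) → #1c0c1d

#a047a2, #6a2f6b, #2d142d, #1c0c1d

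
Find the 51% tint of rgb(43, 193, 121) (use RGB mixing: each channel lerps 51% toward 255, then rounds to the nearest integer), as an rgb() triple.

rgb(151, 225, 189)

Lerp each channel 51% toward 255:
  R: 43 + 108.12 = 151.12 → 151
  G: 193 + 31.62 = 224.62 → 225
  B: 121 + 0.51×(255−121) = 121 + 68.34 = 189.34 → 189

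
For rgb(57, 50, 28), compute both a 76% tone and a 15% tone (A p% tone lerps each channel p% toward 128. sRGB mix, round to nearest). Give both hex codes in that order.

76% tone:
  R: 57 + 0.76×(128−57) = 57 + 53.96 = 110.96 → 111
  G: 50 + 0.76×(128−50) = 50 + 59.28 = 109.28 → 109
  B: 28 + 76 = 104 → 104
  → #6F6D68
15% tone:
  R: 57 + 0.15×(128−57) = 57 + 10.65 = 67.65 → 68
  G: 50 + 0.15×(128−50) = 50 + 11.7 = 61.7 → 62
  B: 28 + 0.15×(128−28) = 28 + 15 = 43 → 43
  → #443E2B

#6F6D68, #443E2B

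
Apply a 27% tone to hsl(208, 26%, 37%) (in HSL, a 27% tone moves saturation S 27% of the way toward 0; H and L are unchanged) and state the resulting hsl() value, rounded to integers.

hsl(208, 19%, 37%)

S moves 27% from 26 toward 0: 26 − 7.02 = 18.98 → 19.
H and L are unchanged.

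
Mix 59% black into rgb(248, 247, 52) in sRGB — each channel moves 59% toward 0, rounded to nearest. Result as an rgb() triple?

A 59% shade moves each channel 59% toward 0:
  R: 248 + 0.59×(0−248) = 248 − 146.32 = 101.68 → 102
  G: 247 − 145.73 = 101.27 → 101
  B: 52 + 0.59×(0−52) = 52 − 30.68 = 21.32 → 21

rgb(102, 101, 21)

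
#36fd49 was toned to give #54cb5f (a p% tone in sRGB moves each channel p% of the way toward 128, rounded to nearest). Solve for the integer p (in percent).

#36fd49 is rgb(54, 253, 73); #54cb5f is rgb(84, 203, 95).
On the G channel (widest range): 203 ≈ 253 + (p/100)(128 − 253), so p ≈ 100×(203 − 253)/(128 − 253) = -5000/-125 = 40.00.
p = 40 reproduces all three channels after rounding.

40%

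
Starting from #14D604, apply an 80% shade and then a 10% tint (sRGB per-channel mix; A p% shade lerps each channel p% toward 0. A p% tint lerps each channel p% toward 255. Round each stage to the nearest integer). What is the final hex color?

#1D401A

#14D604 is rgb(20, 214, 4).
An 80% shade moves each channel 80% toward 0:
  R: 20 − 16 = 4 → 4
  G: 214 + 0.8×(0−214) = 214 − 171.2 = 42.8 → 43
  B: 4 − 3.2 = 0.8 → 1
After the shade: rgb(4, 43, 1) = #042B01.
Lerp each channel 10% toward 255:
  R: 4 + 0.1×(255−4) = 4 + 25.1 = 29.1 → 29
  G: 43 + 0.1×(255−43) = 43 + 21.2 = 64.2 → 64
  B: 1 + 0.1×(255−1) = 1 + 25.4 = 26.4 → 26
rgb(29, 64, 26) = #1D401A.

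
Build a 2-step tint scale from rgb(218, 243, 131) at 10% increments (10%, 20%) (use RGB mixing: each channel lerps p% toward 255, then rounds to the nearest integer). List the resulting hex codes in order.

#DEF48F, #E1F59C

10%: (218 + 3.7 = 221.7→222, 243 + 1.2 = 244.2→244, 131 + 12.4 = 143.4→143) → #DEF48F
20%: (218 + 7.4 = 225.4→225, 243 + 2.4 = 245.4→245, 131 + 24.8 = 155.8→156) → #E1F59C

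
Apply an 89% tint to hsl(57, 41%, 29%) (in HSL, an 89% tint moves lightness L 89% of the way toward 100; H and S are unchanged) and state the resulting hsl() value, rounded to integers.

hsl(57, 41%, 92%)

L moves 89% from 29 toward 100: 29 + 63.19 = 92.19 → 92.
H and S are unchanged.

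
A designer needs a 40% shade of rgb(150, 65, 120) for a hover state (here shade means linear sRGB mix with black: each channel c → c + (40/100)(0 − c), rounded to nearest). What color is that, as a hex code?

#5A2748

Lerp each channel 40% toward 0:
  R: 150 + 0.4×(0−150) = 150 − 60 = 90 → 90
  G: 65 + 0.4×(0−65) = 65 − 26 = 39 → 39
  B: 120 + 0.4×(0−120) = 120 − 48 = 72 → 72
rgb(90, 39, 72) = #5A2748.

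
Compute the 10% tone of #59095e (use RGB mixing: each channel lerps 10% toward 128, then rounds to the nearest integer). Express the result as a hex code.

#5d1561

#59095e is rgb(89, 9, 94).
Per channel, c → c + 0.1(128 − c):
  R: 89 + 0.1×(128−89) = 89 + 3.9 = 92.9 → 93
  G: 9 + 0.1×(128−9) = 9 + 11.9 = 20.9 → 21
  B: 94 + 0.1×(128−94) = 94 + 3.4 = 97.4 → 97
rgb(93, 21, 97) = #5d1561.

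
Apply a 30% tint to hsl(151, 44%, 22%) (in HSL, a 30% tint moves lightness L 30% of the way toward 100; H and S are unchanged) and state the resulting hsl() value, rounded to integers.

hsl(151, 44%, 45%)

L moves 30% from 22 toward 100: 22 + 23.4 = 45.4 → 45.
H and S are unchanged.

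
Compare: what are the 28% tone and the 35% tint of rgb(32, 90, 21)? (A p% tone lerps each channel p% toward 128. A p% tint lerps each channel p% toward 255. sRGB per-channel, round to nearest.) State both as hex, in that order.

28% tone:
  R: 32 + 26.88 = 58.88 → 59
  G: 90 + 0.28×(128−90) = 90 + 10.64 = 100.64 → 101
  B: 21 + 0.28×(128−21) = 21 + 29.96 = 50.96 → 51
  → #3b6533
35% tint:
  R: 32 + 0.35×(255−32) = 32 + 78.05 = 110.05 → 110
  G: 90 + 57.75 = 147.75 → 148
  B: 21 + 81.9 = 102.9 → 103
  → #6e9467

#3b6533, #6e9467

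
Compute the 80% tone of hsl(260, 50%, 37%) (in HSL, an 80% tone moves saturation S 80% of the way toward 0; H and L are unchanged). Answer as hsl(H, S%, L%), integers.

hsl(260, 10%, 37%)

S moves 80% from 50 toward 0: 50 − 40 = 10 → 10.
H and L are unchanged.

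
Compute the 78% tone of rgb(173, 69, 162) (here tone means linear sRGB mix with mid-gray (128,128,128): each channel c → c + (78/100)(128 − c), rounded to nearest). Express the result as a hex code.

Per channel, c → c + 0.78(128 − c):
  R: 173 − 35.1 = 137.9 → 138
  G: 69 + 46.02 = 115.02 → 115
  B: 162 + 0.78×(128−162) = 162 − 26.52 = 135.48 → 135
rgb(138, 115, 135) = #8A7387.

#8A7387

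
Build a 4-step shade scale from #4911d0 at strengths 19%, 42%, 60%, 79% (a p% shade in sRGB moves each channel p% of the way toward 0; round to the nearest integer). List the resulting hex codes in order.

#4911d0 is rgb(73, 17, 208).
19%: (73 − 13.87 = 59.13→59, 17 − 3.23 = 13.77→14, 208 − 39.52 = 168.48→168) → #3b0ea8
42%: (73 − 30.66 = 42.34→42, 17 − 7.14 = 9.86→10, 208 − 87.36 = 120.64→121) → #2a0a79
60%: (73 − 43.8 = 29.2→29, 17 − 10.2 = 6.8→7, 208 − 124.8 = 83.2→83) → #1d0753
79%: (73 − 57.67 = 15.33→15, 17 − 13.43 = 3.57→4, 208 − 164.32 = 43.68→44) → #0f042c

#3b0ea8, #2a0a79, #1d0753, #0f042c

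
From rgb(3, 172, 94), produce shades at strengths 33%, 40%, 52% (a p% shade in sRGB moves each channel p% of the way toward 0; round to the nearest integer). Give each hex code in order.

33%: (3 − 0.99 = 2.01→2, 172 − 56.76 = 115.24→115, 94 − 31.02 = 62.98→63) → #02733f
40%: (3 − 1.2 = 1.8→2, 172 − 68.8 = 103.2→103, 94 − 37.6 = 56.4→56) → #026738
52%: (3 − 1.56 = 1.44→1, 172 − 89.44 = 82.56→83, 94 − 48.88 = 45.12→45) → #01532d

#02733f, #026738, #01532d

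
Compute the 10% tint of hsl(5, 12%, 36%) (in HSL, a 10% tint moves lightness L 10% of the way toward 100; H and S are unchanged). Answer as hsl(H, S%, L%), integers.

hsl(5, 12%, 42%)

L moves 10% from 36 toward 100: 36 + 6.4 = 42.4 → 42.
H and S are unchanged.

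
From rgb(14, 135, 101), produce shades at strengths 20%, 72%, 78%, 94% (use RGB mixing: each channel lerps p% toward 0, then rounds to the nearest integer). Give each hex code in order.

#0B6C51, #04261C, #031E16, #010806

20%: (14 − 2.8 = 11.2→11, 135 − 27 = 108→108, 101 − 20.2 = 80.8→81) → #0B6C51
72%: (14 − 10.08 = 3.92→4, 135 − 97.2 = 37.8→38, 101 − 72.72 = 28.28→28) → #04261C
78%: (14 − 10.92 = 3.08→3, 135 − 105.3 = 29.7→30, 101 − 78.78 = 22.22→22) → #031E16
94%: (14 − 13.16 = 0.84→1, 135 − 126.9 = 8.1→8, 101 − 94.94 = 6.06→6) → #010806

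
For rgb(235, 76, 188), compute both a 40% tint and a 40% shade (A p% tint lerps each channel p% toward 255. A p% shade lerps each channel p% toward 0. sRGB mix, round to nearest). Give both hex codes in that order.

40% tint:
  R: 235 + 8 = 243 → 243
  G: 76 + 71.6 = 147.6 → 148
  B: 188 + 0.4×(255−188) = 188 + 26.8 = 214.8 → 215
  → #F394D7
40% shade:
  R: 235 − 94 = 141 → 141
  G: 76 + 0.4×(0−76) = 76 − 30.4 = 45.6 → 46
  B: 188 − 75.2 = 112.8 → 113
  → #8D2E71

#F394D7, #8D2E71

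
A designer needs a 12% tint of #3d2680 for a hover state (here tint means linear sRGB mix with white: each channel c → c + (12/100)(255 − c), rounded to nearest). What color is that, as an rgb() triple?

#3d2680 is rgb(61, 38, 128).
Per channel, c → c + 0.12(255 − c):
  R: 61 + 0.12×(255−61) = 61 + 23.28 = 84.28 → 84
  G: 38 + 0.12×(255−38) = 38 + 26.04 = 64.04 → 64
  B: 128 + 0.12×(255−128) = 128 + 15.24 = 143.24 → 143

rgb(84, 64, 143)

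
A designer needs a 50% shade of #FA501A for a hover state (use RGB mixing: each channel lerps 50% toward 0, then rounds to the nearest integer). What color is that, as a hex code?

#FA501A is rgb(250, 80, 26).
Lerp each channel 50% toward 0:
  R: 250 + 0.5×(0−250) = 250 − 125 = 125 → 125
  G: 80 + 0.5×(0−80) = 80 − 40 = 40 → 40
  B: 26 − 13 = 13 → 13
rgb(125, 40, 13) = #7D280D.

#7D280D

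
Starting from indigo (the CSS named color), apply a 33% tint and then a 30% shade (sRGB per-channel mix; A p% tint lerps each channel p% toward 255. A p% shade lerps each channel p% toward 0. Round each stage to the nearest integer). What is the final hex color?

CSS indigo is rgb(75, 0, 130).
A 33% tint moves each channel 33% toward 255:
  R: 75 + 59.4 = 134.4 → 134
  G: 0 + 0.33×(255−0) = 0 + 84.15 = 84.15 → 84
  B: 130 + 0.33×(255−130) = 130 + 41.25 = 171.25 → 171
After the tint: rgb(134, 84, 171) = #8654ab.
Per channel, c → c + 0.3(0 − c):
  R: 134 − 40.2 = 93.8 → 94
  G: 84 + 0.3×(0−84) = 84 − 25.2 = 58.8 → 59
  B: 171 + 0.3×(0−171) = 171 − 51.3 = 119.7 → 120
rgb(94, 59, 120) = #5e3b78.

#5e3b78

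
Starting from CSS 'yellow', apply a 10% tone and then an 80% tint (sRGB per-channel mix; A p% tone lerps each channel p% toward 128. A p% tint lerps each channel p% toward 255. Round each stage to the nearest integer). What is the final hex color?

CSS yellow is rgb(255, 255, 0).
Lerp each channel 10% toward 128:
  R: 255 + 0.1×(128−255) = 255 − 12.7 = 242.3 → 242
  G: 255 − 12.7 = 242.3 → 242
  B: 0 + 0.1×(128−0) = 0 + 12.8 = 12.8 → 13
After the tone: rgb(242, 242, 13) = #f2f20d.
Per channel, c → c + 0.8(255 − c):
  R: 242 + 10.4 = 252.4 → 252
  G: 242 + 10.4 = 252.4 → 252
  B: 13 + 193.6 = 206.6 → 207
rgb(252, 252, 207) = #fcfccf.

#fcfccf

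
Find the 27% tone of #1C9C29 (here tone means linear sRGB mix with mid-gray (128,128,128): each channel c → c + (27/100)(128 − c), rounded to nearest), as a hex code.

#1C9C29 is rgb(28, 156, 41).
Per channel, c → c + 0.27(128 − c):
  R: 28 + 0.27×(128−28) = 28 + 27 = 55 → 55
  G: 156 + 0.27×(128−156) = 156 − 7.56 = 148.44 → 148
  B: 41 + 0.27×(128−41) = 41 + 23.49 = 64.49 → 64
rgb(55, 148, 64) = #379440.

#379440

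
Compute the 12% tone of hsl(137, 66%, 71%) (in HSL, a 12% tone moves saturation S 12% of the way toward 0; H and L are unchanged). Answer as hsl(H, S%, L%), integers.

hsl(137, 58%, 71%)

S moves 12% from 66 toward 0: 66 − 7.92 = 58.08 → 58.
H and L are unchanged.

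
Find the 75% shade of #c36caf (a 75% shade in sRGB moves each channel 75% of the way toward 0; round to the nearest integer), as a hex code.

#311b2c

#c36caf is rgb(195, 108, 175).
A 75% shade moves each channel 75% toward 0:
  R: 195 + 0.75×(0−195) = 195 − 146.25 = 48.75 → 49
  G: 108 + 0.75×(0−108) = 108 − 81 = 27 → 27
  B: 175 + 0.75×(0−175) = 175 − 131.25 = 43.75 → 44
rgb(49, 27, 44) = #311b2c.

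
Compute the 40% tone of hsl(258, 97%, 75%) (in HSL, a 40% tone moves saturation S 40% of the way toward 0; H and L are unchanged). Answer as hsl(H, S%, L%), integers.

S moves 40% from 97 toward 0: 97 − 38.8 = 58.2 → 58.
H and L are unchanged.

hsl(258, 58%, 75%)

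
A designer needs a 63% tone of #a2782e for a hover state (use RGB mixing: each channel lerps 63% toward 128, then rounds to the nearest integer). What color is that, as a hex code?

#a2782e is rgb(162, 120, 46).
Per channel, c → c + 0.63(128 − c):
  R: 162 − 21.42 = 140.58 → 141
  G: 120 + 5.04 = 125.04 → 125
  B: 46 + 0.63×(128−46) = 46 + 51.66 = 97.66 → 98
rgb(141, 125, 98) = #8d7d62.

#8d7d62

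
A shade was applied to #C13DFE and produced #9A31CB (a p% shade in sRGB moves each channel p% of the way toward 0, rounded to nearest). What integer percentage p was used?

20%

#C13DFE is rgb(193, 61, 254); #9A31CB is rgb(154, 49, 203).
On the B channel (widest range): 203 ≈ 254 + (p/100)(0 − 254), so p ≈ 100×(203 − 254)/(0 − 254) = -5100/-254 = 20.08.
p = 20 reproduces all three channels after rounding.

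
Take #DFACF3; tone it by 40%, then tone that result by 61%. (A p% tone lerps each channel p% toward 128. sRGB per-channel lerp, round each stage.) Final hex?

#DFACF3 is rgb(223, 172, 243).
Lerp each channel 40% toward 128:
  R: 223 + 0.4×(128−223) = 223 − 38 = 185 → 185
  G: 172 + 0.4×(128−172) = 172 − 17.6 = 154.4 → 154
  B: 243 − 46 = 197 → 197
After the tone: rgb(185, 154, 197) = #B99AC5.
A 61% tone moves each channel 61% toward 128:
  R: 185 + 0.61×(128−185) = 185 − 34.77 = 150.23 → 150
  G: 154 − 15.86 = 138.14 → 138
  B: 197 − 42.09 = 154.91 → 155
rgb(150, 138, 155) = #968A9B.

#968A9B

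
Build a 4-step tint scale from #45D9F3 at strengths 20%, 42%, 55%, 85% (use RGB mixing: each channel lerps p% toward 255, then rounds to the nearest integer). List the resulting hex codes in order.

#45D9F3 is rgb(69, 217, 243).
20%: (69 + 37.2 = 106.2→106, 217 + 7.6 = 224.6→225, 243 + 2.4 = 245.4→245) → #6AE1F5
42%: (69 + 78.12 = 147.12→147, 217 + 15.96 = 232.96→233, 243 + 5.04 = 248.04→248) → #93E9F8
55%: (69 + 102.3 = 171.3→171, 217 + 20.9 = 237.9→238, 243 + 6.6 = 249.6→250) → #ABEEFA
85%: (69 + 158.1 = 227.1→227, 217 + 32.3 = 249.3→249, 243 + 10.2 = 253.2→253) → #E3F9FD

#6AE1F5, #93E9F8, #ABEEFA, #E3F9FD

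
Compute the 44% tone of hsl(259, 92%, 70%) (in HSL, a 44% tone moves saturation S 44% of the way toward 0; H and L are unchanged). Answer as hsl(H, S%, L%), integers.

S moves 44% from 92 toward 0: 92 − 40.48 = 51.52 → 52.
H and L are unchanged.

hsl(259, 52%, 70%)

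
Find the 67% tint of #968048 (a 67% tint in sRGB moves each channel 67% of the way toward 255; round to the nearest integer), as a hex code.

#968048 is rgb(150, 128, 72).
A 67% tint moves each channel 67% toward 255:
  R: 150 + 70.35 = 220.35 → 220
  G: 128 + 0.67×(255−128) = 128 + 85.09 = 213.09 → 213
  B: 72 + 0.67×(255−72) = 72 + 122.61 = 194.61 → 195
rgb(220, 213, 195) = #DCD5C3.

#DCD5C3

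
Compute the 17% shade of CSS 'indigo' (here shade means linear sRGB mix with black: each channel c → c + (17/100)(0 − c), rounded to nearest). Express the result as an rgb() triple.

rgb(62, 0, 108)

CSS indigo is rgb(75, 0, 130).
Lerp each channel 17% toward 0:
  R: 75 − 12.75 = 62.25 → 62
  G: 0 + 0 = 0 → 0
  B: 130 − 22.1 = 107.9 → 108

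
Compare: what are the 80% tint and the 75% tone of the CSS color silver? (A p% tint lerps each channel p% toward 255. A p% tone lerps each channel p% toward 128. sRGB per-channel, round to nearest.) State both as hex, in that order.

CSS silver is rgb(192, 192, 192).
80% tint:
  R: 192 + 50.4 = 242.4 → 242
  G: 192 + 0.8×(255−192) = 192 + 50.4 = 242.4 → 242
  B: 192 + 0.8×(255−192) = 192 + 50.4 = 242.4 → 242
  → #f2f2f2
75% tone:
  R: 192 + 0.75×(128−192) = 192 − 48 = 144 → 144
  G: 192 + 0.75×(128−192) = 192 − 48 = 144 → 144
  B: 192 + 0.75×(128−192) = 192 − 48 = 144 → 144
  → #909090

#f2f2f2, #909090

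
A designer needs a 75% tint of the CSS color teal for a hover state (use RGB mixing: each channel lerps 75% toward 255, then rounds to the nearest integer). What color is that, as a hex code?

#BFDFDF

CSS teal is rgb(0, 128, 128).
Per channel, c → c + 0.75(255 − c):
  R: 0 + 191.25 = 191.25 → 191
  G: 128 + 0.75×(255−128) = 128 + 95.25 = 223.25 → 223
  B: 128 + 0.75×(255−128) = 128 + 95.25 = 223.25 → 223
rgb(191, 223, 223) = #BFDFDF.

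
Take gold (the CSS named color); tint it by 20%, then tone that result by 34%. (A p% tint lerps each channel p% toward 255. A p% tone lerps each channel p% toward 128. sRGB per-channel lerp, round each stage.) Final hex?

#d4bf4d

CSS gold is rgb(255, 215, 0).
Lerp each channel 20% toward 255:
  R: 255 + 0 = 255 → 255
  G: 215 + 0.2×(255−215) = 215 + 8 = 223 → 223
  B: 0 + 0.2×(255−0) = 0 + 51 = 51 → 51
After the tint: rgb(255, 223, 51) = #ffdf33.
A 34% tone moves each channel 34% toward 128:
  R: 255 + 0.34×(128−255) = 255 − 43.18 = 211.82 → 212
  G: 223 + 0.34×(128−223) = 223 − 32.3 = 190.7 → 191
  B: 51 + 0.34×(128−51) = 51 + 26.18 = 77.18 → 77
rgb(212, 191, 77) = #d4bf4d.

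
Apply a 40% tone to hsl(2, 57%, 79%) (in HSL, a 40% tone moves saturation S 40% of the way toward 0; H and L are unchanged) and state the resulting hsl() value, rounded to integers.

hsl(2, 34%, 79%)

S moves 40% from 57 toward 0: 57 − 22.8 = 34.2 → 34.
H and L are unchanged.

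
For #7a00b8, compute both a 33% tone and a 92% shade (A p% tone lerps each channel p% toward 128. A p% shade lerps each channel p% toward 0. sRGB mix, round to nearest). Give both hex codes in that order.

#7c2aa6, #0a000f

#7a00b8 is rgb(122, 0, 184).
33% tone:
  R: 122 + 0.33×(128−122) = 122 + 1.98 = 123.98 → 124
  G: 0 + 42.24 = 42.24 → 42
  B: 184 − 18.48 = 165.52 → 166
  → #7c2aa6
92% shade:
  R: 122 + 0.92×(0−122) = 122 − 112.24 = 9.76 → 10
  G: 0 + 0 = 0 → 0
  B: 184 − 169.28 = 14.72 → 15
  → #0a000f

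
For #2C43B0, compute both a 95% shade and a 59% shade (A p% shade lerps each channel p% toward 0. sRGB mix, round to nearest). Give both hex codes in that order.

#2C43B0 is rgb(44, 67, 176).
95% shade:
  R: 44 + 0.95×(0−44) = 44 − 41.8 = 2.2 → 2
  G: 67 + 0.95×(0−67) = 67 − 63.65 = 3.35 → 3
  B: 176 − 167.2 = 8.8 → 9
  → #020309
59% shade:
  R: 44 − 25.96 = 18.04 → 18
  G: 67 − 39.53 = 27.47 → 27
  B: 176 − 103.84 = 72.16 → 72
  → #121B48

#020309, #121B48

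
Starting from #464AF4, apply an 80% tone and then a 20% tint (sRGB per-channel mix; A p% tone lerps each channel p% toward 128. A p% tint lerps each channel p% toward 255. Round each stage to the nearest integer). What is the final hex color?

#9091AC

#464AF4 is rgb(70, 74, 244).
Per channel, c → c + 0.8(128 − c):
  R: 70 + 0.8×(128−70) = 70 + 46.4 = 116.4 → 116
  G: 74 + 0.8×(128−74) = 74 + 43.2 = 117.2 → 117
  B: 244 + 0.8×(128−244) = 244 − 92.8 = 151.2 → 151
After the tone: rgb(116, 117, 151) = #747597.
Per channel, c → c + 0.2(255 − c):
  R: 116 + 27.8 = 143.8 → 144
  G: 117 + 0.2×(255−117) = 117 + 27.6 = 144.6 → 145
  B: 151 + 20.8 = 171.8 → 172
rgb(144, 145, 172) = #9091AC.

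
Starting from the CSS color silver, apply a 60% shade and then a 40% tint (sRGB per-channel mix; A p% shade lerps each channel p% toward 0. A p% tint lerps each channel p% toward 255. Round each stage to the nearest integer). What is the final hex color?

CSS silver is rgb(192, 192, 192).
A 60% shade moves each channel 60% toward 0:
  R: 192 + 0.6×(0−192) = 192 − 115.2 = 76.8 → 77
  G: 192 + 0.6×(0−192) = 192 − 115.2 = 76.8 → 77
  B: 192 − 115.2 = 76.8 → 77
After the shade: rgb(77, 77, 77) = #4d4d4d.
Lerp each channel 40% toward 255:
  R: 77 + 71.2 = 148.2 → 148
  G: 77 + 71.2 = 148.2 → 148
  B: 77 + 0.4×(255−77) = 77 + 71.2 = 148.2 → 148
rgb(148, 148, 148) = #949494.

#949494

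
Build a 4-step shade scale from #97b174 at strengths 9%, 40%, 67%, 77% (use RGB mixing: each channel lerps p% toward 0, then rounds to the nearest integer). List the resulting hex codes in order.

#89a16a, #5b6a46, #323a26, #23291b

#97b174 is rgb(151, 177, 116).
9%: (151 − 13.59 = 137.41→137, 177 − 15.93 = 161.07→161, 116 − 10.44 = 105.56→106) → #89a16a
40%: (151 − 60.4 = 90.6→91, 177 − 70.8 = 106.2→106, 116 − 46.4 = 69.6→70) → #5b6a46
67%: (151 − 101.17 = 49.83→50, 177 − 118.59 = 58.41→58, 116 − 77.72 = 38.28→38) → #323a26
77%: (151 − 116.27 = 34.73→35, 177 − 136.29 = 40.71→41, 116 − 89.32 = 26.68→27) → #23291b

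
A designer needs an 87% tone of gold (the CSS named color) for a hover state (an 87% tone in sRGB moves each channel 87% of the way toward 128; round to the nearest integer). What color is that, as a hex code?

CSS gold is rgb(255, 215, 0).
An 87% tone moves each channel 87% toward 128:
  R: 255 + 0.87×(128−255) = 255 − 110.49 = 144.51 → 145
  G: 215 + 0.87×(128−215) = 215 − 75.69 = 139.31 → 139
  B: 0 + 0.87×(128−0) = 0 + 111.36 = 111.36 → 111
rgb(145, 139, 111) = #918B6F.

#918B6F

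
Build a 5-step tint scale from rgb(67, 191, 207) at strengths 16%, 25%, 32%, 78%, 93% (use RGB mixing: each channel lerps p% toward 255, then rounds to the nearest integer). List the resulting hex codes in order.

#61C9D7, #72CFDB, #7FD3DE, #D6F1F4, #F2FBFC

16%: (67 + 30.08 = 97.08→97, 191 + 10.24 = 201.24→201, 207 + 7.68 = 214.68→215) → #61C9D7
25%: (67 + 47 = 114→114, 191 + 16 = 207→207, 207 + 12 = 219→219) → #72CFDB
32%: (67 + 60.16 = 127.16→127, 191 + 20.48 = 211.48→211, 207 + 15.36 = 222.36→222) → #7FD3DE
78%: (67 + 146.64 = 213.64→214, 191 + 49.92 = 240.92→241, 207 + 37.44 = 244.44→244) → #D6F1F4
93%: (67 + 174.84 = 241.84→242, 191 + 59.52 = 250.52→251, 207 + 44.64 = 251.64→252) → #F2FBFC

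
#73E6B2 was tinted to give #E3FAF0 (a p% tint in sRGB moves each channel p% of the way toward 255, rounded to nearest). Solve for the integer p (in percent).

#73E6B2 is rgb(115, 230, 178); #E3FAF0 is rgb(227, 250, 240).
On the R channel (widest range): 227 ≈ 115 + (p/100)(255 − 115), so p ≈ 100×(227 − 115)/(255 − 115) = 11200/140 = 80.00.
p = 80 reproduces all three channels after rounding.

80%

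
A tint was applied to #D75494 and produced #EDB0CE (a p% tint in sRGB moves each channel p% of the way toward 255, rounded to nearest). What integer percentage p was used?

#D75494 is rgb(215, 84, 148); #EDB0CE is rgb(237, 176, 206).
On the G channel (widest range): 176 ≈ 84 + (p/100)(255 − 84), so p ≈ 100×(176 − 84)/(255 − 84) = 9200/171 = 53.80.
p = 54 reproduces all three channels after rounding.

54%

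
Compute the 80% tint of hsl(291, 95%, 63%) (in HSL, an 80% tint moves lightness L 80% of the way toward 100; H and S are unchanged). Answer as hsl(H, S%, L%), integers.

hsl(291, 95%, 93%)

L moves 80% from 63 toward 100: 63 + 29.6 = 92.6 → 93.
H and S are unchanged.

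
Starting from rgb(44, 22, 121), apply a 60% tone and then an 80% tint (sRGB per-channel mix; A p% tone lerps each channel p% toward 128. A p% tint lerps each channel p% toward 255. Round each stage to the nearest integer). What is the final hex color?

#DFDDE5

A 60% tone moves each channel 60% toward 128:
  R: 44 + 0.6×(128−44) = 44 + 50.4 = 94.4 → 94
  G: 22 + 0.6×(128−22) = 22 + 63.6 = 85.6 → 86
  B: 121 + 4.2 = 125.2 → 125
After the tone: rgb(94, 86, 125) = #5E567D.
An 80% tint moves each channel 80% toward 255:
  R: 94 + 128.8 = 222.8 → 223
  G: 86 + 135.2 = 221.2 → 221
  B: 125 + 0.8×(255−125) = 125 + 104 = 229 → 229
rgb(223, 221, 229) = #DFDDE5.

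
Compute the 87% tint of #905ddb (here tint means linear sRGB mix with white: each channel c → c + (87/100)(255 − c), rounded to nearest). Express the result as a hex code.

#f1eafa

#905ddb is rgb(144, 93, 219).
Lerp each channel 87% toward 255:
  R: 144 + 0.87×(255−144) = 144 + 96.57 = 240.57 → 241
  G: 93 + 0.87×(255−93) = 93 + 140.94 = 233.94 → 234
  B: 219 + 31.32 = 250.32 → 250
rgb(241, 234, 250) = #f1eafa.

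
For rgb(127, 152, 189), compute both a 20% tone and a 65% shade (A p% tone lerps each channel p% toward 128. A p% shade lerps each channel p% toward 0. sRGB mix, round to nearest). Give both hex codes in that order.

#7f93b1, #2c3542

20% tone:
  R: 127 + 0.2 = 127.2 → 127
  G: 152 + 0.2×(128−152) = 152 − 4.8 = 147.2 → 147
  B: 189 − 12.2 = 176.8 → 177
  → #7f93b1
65% shade:
  R: 127 + 0.65×(0−127) = 127 − 82.55 = 44.45 → 44
  G: 152 + 0.65×(0−152) = 152 − 98.8 = 53.2 → 53
  B: 189 − 122.85 = 66.15 → 66
  → #2c3542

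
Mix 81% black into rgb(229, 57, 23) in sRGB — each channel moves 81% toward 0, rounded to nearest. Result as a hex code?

#2C0B04

Per channel, c → c + 0.81(0 − c):
  R: 229 + 0.81×(0−229) = 229 − 185.49 = 43.51 → 44
  G: 57 + 0.81×(0−57) = 57 − 46.17 = 10.83 → 11
  B: 23 + 0.81×(0−23) = 23 − 18.63 = 4.37 → 4
rgb(44, 11, 4) = #2C0B04.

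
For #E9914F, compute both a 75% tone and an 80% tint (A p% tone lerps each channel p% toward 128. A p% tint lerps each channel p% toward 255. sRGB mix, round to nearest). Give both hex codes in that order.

#9A8474, #FBE9DC

#E9914F is rgb(233, 145, 79).
75% tone:
  R: 233 + 0.75×(128−233) = 233 − 78.75 = 154.25 → 154
  G: 145 + 0.75×(128−145) = 145 − 12.75 = 132.25 → 132
  B: 79 + 36.75 = 115.75 → 116
  → #9A8474
80% tint:
  R: 233 + 17.6 = 250.6 → 251
  G: 145 + 0.8×(255−145) = 145 + 88 = 233 → 233
  B: 79 + 0.8×(255−79) = 79 + 140.8 = 219.8 → 220
  → #FBE9DC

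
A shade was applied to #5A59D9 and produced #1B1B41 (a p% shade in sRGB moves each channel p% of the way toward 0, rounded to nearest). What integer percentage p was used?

#5A59D9 is rgb(90, 89, 217); #1B1B41 is rgb(27, 27, 65).
On the B channel (widest range): 65 ≈ 217 + (p/100)(0 − 217), so p ≈ 100×(65 − 217)/(0 − 217) = -15200/-217 = 70.05.
p = 70 reproduces all three channels after rounding.

70%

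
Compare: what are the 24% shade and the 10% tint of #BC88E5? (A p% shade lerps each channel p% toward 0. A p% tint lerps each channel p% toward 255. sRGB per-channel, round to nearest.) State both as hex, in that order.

#BC88E5 is rgb(188, 136, 229).
24% shade:
  R: 188 − 45.12 = 142.88 → 143
  G: 136 + 0.24×(0−136) = 136 − 32.64 = 103.36 → 103
  B: 229 + 0.24×(0−229) = 229 − 54.96 = 174.04 → 174
  → #8F67AE
10% tint:
  R: 188 + 0.1×(255−188) = 188 + 6.7 = 194.7 → 195
  G: 136 + 0.1×(255−136) = 136 + 11.9 = 147.9 → 148
  B: 229 + 0.1×(255−229) = 229 + 2.6 = 231.6 → 232
  → #C394E8

#8F67AE, #C394E8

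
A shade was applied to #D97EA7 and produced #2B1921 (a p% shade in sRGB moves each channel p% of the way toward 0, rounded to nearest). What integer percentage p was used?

#D97EA7 is rgb(217, 126, 167); #2B1921 is rgb(43, 25, 33).
On the R channel (widest range): 43 ≈ 217 + (p/100)(0 − 217), so p ≈ 100×(43 − 217)/(0 − 217) = -17400/-217 = 80.18.
p = 80 reproduces all three channels after rounding.

80%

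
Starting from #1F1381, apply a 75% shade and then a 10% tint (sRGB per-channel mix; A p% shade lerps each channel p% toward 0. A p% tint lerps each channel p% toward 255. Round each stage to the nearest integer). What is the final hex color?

#211E36

#1F1381 is rgb(31, 19, 129).
Lerp each channel 75% toward 0:
  R: 31 + 0.75×(0−31) = 31 − 23.25 = 7.75 → 8
  G: 19 + 0.75×(0−19) = 19 − 14.25 = 4.75 → 5
  B: 129 + 0.75×(0−129) = 129 − 96.75 = 32.25 → 32
After the shade: rgb(8, 5, 32) = #080520.
A 10% tint moves each channel 10% toward 255:
  R: 8 + 24.7 = 32.7 → 33
  G: 5 + 0.1×(255−5) = 5 + 25 = 30 → 30
  B: 32 + 0.1×(255−32) = 32 + 22.3 = 54.3 → 54
rgb(33, 30, 54) = #211E36.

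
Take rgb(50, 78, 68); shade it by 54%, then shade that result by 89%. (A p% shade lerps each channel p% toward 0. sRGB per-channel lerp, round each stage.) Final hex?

Lerp each channel 54% toward 0:
  R: 50 − 27 = 23 → 23
  G: 78 + 0.54×(0−78) = 78 − 42.12 = 35.88 → 36
  B: 68 − 36.72 = 31.28 → 31
After the shade: rgb(23, 36, 31) = #17241f.
Per channel, c → c + 0.89(0 − c):
  R: 23 + 0.89×(0−23) = 23 − 20.47 = 2.53 → 3
  G: 36 + 0.89×(0−36) = 36 − 32.04 = 3.96 → 4
  B: 31 + 0.89×(0−31) = 31 − 27.59 = 3.41 → 3
rgb(3, 4, 3) = #030403.

#030403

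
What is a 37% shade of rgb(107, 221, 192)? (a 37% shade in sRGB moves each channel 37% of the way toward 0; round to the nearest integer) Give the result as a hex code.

A 37% shade moves each channel 37% toward 0:
  R: 107 + 0.37×(0−107) = 107 − 39.59 = 67.41 → 67
  G: 221 − 81.77 = 139.23 → 139
  B: 192 + 0.37×(0−192) = 192 − 71.04 = 120.96 → 121
rgb(67, 139, 121) = #438B79.

#438B79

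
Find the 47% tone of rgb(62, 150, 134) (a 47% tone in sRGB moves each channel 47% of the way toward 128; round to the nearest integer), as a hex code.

#5d8c83

Per channel, c → c + 0.47(128 − c):
  R: 62 + 31.02 = 93.02 → 93
  G: 150 + 0.47×(128−150) = 150 − 10.34 = 139.66 → 140
  B: 134 + 0.47×(128−134) = 134 − 2.82 = 131.18 → 131
rgb(93, 140, 131) = #5d8c83.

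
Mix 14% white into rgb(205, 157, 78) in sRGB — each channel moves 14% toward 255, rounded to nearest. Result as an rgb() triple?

rgb(212, 171, 103)

A 14% tint moves each channel 14% toward 255:
  R: 205 + 7 = 212 → 212
  G: 157 + 0.14×(255−157) = 157 + 13.72 = 170.72 → 171
  B: 78 + 0.14×(255−78) = 78 + 24.78 = 102.78 → 103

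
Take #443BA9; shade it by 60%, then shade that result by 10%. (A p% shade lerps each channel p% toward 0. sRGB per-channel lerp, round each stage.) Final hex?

#443BA9 is rgb(68, 59, 169).
A 60% shade moves each channel 60% toward 0:
  R: 68 + 0.6×(0−68) = 68 − 40.8 = 27.2 → 27
  G: 59 + 0.6×(0−59) = 59 − 35.4 = 23.6 → 24
  B: 169 − 101.4 = 67.6 → 68
After the shade: rgb(27, 24, 68) = #1B1844.
Lerp each channel 10% toward 0:
  R: 27 + 0.1×(0−27) = 27 − 2.7 = 24.3 → 24
  G: 24 + 0.1×(0−24) = 24 − 2.4 = 21.6 → 22
  B: 68 + 0.1×(0−68) = 68 − 6.8 = 61.2 → 61
rgb(24, 22, 61) = #18163D.

#18163D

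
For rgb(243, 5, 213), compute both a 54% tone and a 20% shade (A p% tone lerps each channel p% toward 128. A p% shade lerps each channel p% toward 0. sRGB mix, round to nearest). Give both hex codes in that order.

#b547a7, #c204aa

54% tone:
  R: 243 + 0.54×(128−243) = 243 − 62.1 = 180.9 → 181
  G: 5 + 66.42 = 71.42 → 71
  B: 213 + 0.54×(128−213) = 213 − 45.9 = 167.1 → 167
  → #b547a7
20% shade:
  R: 243 + 0.2×(0−243) = 243 − 48.6 = 194.4 → 194
  G: 5 − 1 = 4 → 4
  B: 213 + 0.2×(0−213) = 213 − 42.6 = 170.4 → 170
  → #c204aa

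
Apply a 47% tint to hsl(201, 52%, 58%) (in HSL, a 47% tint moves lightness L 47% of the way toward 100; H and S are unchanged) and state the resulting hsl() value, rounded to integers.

hsl(201, 52%, 78%)

L moves 47% from 58 toward 100: 58 + 19.74 = 77.74 → 78.
H and S are unchanged.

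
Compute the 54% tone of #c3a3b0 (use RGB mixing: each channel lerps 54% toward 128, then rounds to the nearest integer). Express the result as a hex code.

#9f9096

#c3a3b0 is rgb(195, 163, 176).
Lerp each channel 54% toward 128:
  R: 195 − 36.18 = 158.82 → 159
  G: 163 + 0.54×(128−163) = 163 − 18.9 = 144.1 → 144
  B: 176 − 25.92 = 150.08 → 150
rgb(159, 144, 150) = #9f9096.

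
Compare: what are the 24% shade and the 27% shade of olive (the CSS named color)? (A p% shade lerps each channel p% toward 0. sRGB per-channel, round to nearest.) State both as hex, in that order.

CSS olive is rgb(128, 128, 0).
24% shade:
  R: 128 − 30.72 = 97.28 → 97
  G: 128 − 30.72 = 97.28 → 97
  B: 0 + 0 = 0 → 0
  → #616100
27% shade:
  R: 128 + 0.27×(0−128) = 128 − 34.56 = 93.44 → 93
  G: 128 − 34.56 = 93.44 → 93
  B: 0 + 0.27×(0−0) = 0 + 0 = 0 → 0
  → #5d5d00

#616100, #5d5d00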